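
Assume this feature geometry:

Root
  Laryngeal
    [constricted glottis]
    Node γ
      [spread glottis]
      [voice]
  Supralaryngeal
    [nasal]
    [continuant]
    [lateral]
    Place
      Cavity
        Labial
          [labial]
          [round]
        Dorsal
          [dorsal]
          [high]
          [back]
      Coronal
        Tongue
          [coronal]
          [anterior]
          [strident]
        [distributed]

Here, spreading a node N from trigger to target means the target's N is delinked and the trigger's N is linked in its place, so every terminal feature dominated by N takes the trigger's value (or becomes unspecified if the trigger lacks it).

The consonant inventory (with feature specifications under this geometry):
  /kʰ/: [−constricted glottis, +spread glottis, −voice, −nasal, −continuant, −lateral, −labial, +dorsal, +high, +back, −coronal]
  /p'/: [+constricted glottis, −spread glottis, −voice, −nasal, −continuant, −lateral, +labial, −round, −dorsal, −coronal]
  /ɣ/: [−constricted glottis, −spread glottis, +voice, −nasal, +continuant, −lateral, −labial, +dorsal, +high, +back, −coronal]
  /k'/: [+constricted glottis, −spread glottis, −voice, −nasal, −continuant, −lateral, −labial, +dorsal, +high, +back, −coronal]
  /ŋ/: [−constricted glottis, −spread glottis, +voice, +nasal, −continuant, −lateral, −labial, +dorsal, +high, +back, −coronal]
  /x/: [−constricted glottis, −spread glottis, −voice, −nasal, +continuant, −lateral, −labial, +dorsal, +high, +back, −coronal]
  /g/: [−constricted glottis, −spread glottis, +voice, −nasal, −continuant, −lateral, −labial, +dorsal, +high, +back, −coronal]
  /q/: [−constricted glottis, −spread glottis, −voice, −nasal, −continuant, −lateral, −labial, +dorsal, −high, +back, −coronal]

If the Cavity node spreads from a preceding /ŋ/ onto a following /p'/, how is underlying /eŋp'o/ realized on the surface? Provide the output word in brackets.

Cavity immediately or transitively dominates [labial], [round], [dorsal], [high], [back].
After delinking /p'/'s Cavity and linking /ŋ/'s, the affected terminals become [−labial], [+dorsal], [+high], [+back]; [constricted glottis], [spread glottis], [voice], … (outside Cavity) are retained from /p'/.
This feature bundle is that of [k'], so /eŋp'o/ surfaces as [eŋk'o].

[eŋk'o]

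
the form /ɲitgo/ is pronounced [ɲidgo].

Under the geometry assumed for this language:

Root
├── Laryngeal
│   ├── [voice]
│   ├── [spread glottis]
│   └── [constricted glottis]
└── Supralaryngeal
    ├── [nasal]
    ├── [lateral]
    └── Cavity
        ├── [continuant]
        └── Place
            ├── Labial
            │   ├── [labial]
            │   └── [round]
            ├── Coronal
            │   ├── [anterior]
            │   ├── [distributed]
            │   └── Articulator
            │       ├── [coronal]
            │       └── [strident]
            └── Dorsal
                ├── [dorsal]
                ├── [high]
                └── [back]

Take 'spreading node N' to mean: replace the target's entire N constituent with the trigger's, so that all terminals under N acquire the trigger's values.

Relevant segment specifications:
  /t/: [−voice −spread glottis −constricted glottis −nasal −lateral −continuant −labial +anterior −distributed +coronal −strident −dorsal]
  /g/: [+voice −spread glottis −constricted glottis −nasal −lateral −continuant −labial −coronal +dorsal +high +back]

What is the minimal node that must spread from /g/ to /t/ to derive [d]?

Comparing /t/ with its surface form [d], the only feature that changes is [voice].
With a single altered terminal, the smallest constituent that could spread is that terminal — [voice].
[dorsal], [coronal] stay as in /t/ although /g/ differs there, so no node dominating them spread; among the remaining candidates [voice] is the lowest that derives the output.

[voice]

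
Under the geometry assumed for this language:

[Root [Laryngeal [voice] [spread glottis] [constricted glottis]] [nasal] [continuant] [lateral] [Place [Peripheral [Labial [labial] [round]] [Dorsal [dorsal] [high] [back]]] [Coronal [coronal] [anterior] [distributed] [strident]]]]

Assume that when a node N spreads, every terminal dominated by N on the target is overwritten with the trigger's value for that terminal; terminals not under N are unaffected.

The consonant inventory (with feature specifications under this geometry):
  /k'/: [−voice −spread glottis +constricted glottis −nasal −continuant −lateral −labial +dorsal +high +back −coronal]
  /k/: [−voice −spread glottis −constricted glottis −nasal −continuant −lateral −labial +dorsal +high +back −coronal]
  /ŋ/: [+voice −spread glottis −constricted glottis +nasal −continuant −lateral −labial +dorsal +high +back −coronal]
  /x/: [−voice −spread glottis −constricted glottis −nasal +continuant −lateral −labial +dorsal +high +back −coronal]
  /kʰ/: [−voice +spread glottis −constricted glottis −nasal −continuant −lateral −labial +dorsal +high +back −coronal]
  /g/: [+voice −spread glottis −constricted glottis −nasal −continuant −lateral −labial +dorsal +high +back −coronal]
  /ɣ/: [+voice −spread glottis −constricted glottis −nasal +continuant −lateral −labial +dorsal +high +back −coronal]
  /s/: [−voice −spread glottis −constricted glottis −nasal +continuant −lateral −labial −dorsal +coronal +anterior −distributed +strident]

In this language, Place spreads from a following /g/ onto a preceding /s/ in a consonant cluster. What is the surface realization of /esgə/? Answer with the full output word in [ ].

[exgə]

The Place node dominates the terminals [labial], [round], [dorsal], [high], [back], [coronal], [anterior], [distributed], [strident].
After delinking /s/'s Place and linking /g/'s, the affected terminals become [−labial], [+dorsal], [+high], [+back], [−coronal]; [voice], [spread glottis], [constricted glottis], … (outside Place) are retained from /s/.
Among the inventory, only /x/ has exactly this specification, giving the surface form [exgə].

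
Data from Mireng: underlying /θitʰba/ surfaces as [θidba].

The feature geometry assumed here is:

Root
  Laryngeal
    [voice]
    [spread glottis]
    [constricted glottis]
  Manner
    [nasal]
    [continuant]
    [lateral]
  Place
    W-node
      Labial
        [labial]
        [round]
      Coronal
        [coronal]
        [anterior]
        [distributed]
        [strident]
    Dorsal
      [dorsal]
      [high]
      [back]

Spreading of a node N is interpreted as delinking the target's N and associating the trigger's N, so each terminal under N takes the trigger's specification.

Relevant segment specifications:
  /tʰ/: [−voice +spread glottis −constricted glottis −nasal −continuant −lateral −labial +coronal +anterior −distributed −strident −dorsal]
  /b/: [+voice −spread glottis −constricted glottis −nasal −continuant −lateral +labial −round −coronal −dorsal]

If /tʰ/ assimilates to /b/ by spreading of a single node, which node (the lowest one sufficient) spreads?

/tʰ/ and [d] differ in [voice], [spread glottis]; every other specified feature is identical.
Tracing each changed feature up the tree, the paths first meet at Laryngeal; any lower node misses at least one of them.
Spreading Laryngeal from /b/ overwrites each of those terminals with /b/'s values, yielding exactly [d].
[labial], [coronal] — on which /b/ differs from /tʰ/ — are unchanged, so Root cannot have spread; the constituent is no larger than Laryngeal.

Laryngeal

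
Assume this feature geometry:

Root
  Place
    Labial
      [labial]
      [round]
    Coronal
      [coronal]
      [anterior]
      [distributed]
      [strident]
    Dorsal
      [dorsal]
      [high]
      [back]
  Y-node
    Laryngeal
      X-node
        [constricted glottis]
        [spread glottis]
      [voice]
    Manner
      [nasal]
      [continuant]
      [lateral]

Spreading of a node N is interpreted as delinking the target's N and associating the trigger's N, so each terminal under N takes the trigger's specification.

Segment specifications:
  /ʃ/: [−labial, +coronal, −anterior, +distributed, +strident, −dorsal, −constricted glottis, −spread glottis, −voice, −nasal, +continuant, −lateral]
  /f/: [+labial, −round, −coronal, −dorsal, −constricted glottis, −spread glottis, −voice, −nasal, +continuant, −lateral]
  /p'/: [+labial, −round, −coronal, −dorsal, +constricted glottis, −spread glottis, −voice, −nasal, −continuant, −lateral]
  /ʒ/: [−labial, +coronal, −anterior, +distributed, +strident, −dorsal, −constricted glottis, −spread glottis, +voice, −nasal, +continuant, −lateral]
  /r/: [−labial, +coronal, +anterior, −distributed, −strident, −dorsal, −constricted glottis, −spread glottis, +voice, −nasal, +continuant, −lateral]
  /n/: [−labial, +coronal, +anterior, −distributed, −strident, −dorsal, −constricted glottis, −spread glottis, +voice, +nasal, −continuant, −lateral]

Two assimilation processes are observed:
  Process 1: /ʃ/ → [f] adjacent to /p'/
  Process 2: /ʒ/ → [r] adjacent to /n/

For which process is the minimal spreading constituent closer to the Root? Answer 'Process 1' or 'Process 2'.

Process 1: the features that change are [labial], [round], [coronal], [anterior], [distributed], [strident]; the minimal node is Place (depth 1).
In Process 2, [anterior], [distributed], [strident] change, so the minimal spreading node is Coronal at depth 2.
Place (depth 1) sits above Coronal (depth 2), making Process 1 the one with the higher spreading node.

Process 1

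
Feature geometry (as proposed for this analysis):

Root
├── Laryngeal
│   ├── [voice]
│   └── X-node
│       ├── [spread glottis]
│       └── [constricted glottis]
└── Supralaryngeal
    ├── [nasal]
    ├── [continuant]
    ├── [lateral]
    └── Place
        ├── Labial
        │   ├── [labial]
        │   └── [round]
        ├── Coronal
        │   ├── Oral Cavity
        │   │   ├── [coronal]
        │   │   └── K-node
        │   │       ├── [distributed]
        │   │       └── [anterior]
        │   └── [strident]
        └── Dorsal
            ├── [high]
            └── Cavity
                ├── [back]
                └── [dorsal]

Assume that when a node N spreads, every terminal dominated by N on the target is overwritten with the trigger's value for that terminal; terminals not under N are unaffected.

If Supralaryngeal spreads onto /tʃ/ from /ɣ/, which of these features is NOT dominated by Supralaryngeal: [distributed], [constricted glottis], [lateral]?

Under this geometry, Supralaryngeal contains [nasal], [continuant], [lateral], [labial], [round], [coronal], [distributed], [anterior], [strident], [high], [back], [dorsal].
Of the listed options, [distributed], [lateral] are among these and would be overwritten by spreading Supralaryngeal.
But [constricted glottis] is a dependent of X-node, outside Supralaryngeal; it is therefore untouched by the spreading.

[constricted glottis]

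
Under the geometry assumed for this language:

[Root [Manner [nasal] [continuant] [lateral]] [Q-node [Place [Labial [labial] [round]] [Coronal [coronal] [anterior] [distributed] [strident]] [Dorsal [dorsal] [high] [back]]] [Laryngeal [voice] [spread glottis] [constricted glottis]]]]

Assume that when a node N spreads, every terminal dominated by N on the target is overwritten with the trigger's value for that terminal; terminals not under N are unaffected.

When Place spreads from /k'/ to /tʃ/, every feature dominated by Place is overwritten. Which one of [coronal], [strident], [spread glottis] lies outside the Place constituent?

The terminals dominated by Place are [labial], [round], [coronal], [anterior], [distributed], [strident], [dorsal], [high], [back].
Spreading Place replaces [strident], [coronal] with the trigger's values, since each sits inside the Place constituent.
[spread glottis] attaches under Laryngeal, not under Place, so /tʃ/ retains its own value for [spread glottis].

[spread glottis]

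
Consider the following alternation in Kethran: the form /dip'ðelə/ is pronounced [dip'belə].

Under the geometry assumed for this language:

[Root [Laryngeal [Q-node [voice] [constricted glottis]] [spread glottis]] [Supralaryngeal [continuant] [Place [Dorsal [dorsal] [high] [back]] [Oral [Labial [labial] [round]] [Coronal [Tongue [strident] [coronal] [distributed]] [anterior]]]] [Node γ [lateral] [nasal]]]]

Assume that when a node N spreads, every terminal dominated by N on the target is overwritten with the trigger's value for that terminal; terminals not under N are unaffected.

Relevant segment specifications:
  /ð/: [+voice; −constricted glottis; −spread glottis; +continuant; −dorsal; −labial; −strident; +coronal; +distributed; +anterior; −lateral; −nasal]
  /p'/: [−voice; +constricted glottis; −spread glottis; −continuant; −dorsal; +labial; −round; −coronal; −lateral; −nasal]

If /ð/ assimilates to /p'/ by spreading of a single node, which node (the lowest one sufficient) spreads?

Supralaryngeal

The alternation /ð/ → [b] changes [continuant], [labial], [round], [coronal], [anterior], [distributed], [strident] and nothing else.
The smallest constituent containing every changed terminal is Supralaryngeal — each of its daughters lacks at least one of the affected features.
Delinking /ð/'s Supralaryngeal and associating /p'/'s Supralaryngeal gives precisely the feature bundle of [b].
Since [constricted glottis], [voice] are preserved even though /p'/ disagrees there, no node above Supralaryngeal spread.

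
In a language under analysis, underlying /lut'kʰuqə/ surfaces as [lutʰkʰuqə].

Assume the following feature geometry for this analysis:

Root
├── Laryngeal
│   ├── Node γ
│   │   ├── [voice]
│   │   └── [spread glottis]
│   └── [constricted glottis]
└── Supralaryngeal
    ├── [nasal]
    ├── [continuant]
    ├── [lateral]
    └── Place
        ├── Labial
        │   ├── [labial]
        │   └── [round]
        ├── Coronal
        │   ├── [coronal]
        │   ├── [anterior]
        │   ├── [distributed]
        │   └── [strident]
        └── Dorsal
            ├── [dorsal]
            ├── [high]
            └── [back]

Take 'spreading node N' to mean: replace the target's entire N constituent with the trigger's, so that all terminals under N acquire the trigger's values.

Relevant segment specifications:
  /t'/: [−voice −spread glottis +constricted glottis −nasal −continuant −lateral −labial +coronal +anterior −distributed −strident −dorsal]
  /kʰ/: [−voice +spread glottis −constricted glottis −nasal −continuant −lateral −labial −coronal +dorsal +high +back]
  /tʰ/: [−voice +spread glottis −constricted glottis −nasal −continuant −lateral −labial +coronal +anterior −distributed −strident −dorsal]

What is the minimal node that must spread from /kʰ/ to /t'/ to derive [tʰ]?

Laryngeal

The alternation /t'/ → [tʰ] changes [spread glottis], [constricted glottis] and nothing else.
These terminals are all dominated by Laryngeal, and no proper subconstituent of Laryngeal covers them all; Laryngeal is their lowest common ancestor.
Spreading Laryngeal from /kʰ/ overwrites each of those terminals with /kʰ/'s values, yielding exactly [tʰ].
Since [coronal], [dorsal] are preserved even though /kʰ/ disagrees there, no node above Laryngeal spread.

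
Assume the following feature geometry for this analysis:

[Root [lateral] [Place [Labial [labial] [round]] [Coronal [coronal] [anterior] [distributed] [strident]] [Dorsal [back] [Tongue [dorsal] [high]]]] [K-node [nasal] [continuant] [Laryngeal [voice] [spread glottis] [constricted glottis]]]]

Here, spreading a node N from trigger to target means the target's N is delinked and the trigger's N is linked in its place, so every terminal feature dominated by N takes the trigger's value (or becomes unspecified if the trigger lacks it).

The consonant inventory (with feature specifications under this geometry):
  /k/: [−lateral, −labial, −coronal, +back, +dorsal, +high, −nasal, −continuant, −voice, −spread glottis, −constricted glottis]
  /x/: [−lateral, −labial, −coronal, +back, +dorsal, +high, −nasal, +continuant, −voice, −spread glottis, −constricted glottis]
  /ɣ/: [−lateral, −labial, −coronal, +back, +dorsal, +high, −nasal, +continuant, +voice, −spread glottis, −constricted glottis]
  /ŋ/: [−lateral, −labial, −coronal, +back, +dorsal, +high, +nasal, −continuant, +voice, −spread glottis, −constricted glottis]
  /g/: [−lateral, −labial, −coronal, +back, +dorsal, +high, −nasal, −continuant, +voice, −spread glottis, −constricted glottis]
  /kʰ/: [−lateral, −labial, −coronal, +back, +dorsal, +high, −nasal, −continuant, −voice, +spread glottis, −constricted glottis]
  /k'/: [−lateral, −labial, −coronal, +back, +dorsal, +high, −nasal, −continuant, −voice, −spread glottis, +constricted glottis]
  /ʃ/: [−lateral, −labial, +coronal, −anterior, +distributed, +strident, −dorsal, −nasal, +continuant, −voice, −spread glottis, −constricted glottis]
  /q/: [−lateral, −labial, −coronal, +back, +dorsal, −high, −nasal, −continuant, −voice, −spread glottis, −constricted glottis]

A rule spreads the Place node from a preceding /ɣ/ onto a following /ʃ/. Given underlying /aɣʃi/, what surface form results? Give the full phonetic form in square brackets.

[aɣxi]

Terminals under Place in this geometry: [labial], [round], [coronal], [anterior], [distributed], [strident], [back], [dorsal], [high].
After delinking /ʃ/'s Place and linking /ɣ/'s, the affected terminals become [−labial], [−coronal], [+back], [+dorsal], [+high]; [lateral], [nasal], [continuant], … (outside Place) are retained from /ʃ/.
Among the inventory, only /x/ has exactly this specification, giving the surface form [aɣxi].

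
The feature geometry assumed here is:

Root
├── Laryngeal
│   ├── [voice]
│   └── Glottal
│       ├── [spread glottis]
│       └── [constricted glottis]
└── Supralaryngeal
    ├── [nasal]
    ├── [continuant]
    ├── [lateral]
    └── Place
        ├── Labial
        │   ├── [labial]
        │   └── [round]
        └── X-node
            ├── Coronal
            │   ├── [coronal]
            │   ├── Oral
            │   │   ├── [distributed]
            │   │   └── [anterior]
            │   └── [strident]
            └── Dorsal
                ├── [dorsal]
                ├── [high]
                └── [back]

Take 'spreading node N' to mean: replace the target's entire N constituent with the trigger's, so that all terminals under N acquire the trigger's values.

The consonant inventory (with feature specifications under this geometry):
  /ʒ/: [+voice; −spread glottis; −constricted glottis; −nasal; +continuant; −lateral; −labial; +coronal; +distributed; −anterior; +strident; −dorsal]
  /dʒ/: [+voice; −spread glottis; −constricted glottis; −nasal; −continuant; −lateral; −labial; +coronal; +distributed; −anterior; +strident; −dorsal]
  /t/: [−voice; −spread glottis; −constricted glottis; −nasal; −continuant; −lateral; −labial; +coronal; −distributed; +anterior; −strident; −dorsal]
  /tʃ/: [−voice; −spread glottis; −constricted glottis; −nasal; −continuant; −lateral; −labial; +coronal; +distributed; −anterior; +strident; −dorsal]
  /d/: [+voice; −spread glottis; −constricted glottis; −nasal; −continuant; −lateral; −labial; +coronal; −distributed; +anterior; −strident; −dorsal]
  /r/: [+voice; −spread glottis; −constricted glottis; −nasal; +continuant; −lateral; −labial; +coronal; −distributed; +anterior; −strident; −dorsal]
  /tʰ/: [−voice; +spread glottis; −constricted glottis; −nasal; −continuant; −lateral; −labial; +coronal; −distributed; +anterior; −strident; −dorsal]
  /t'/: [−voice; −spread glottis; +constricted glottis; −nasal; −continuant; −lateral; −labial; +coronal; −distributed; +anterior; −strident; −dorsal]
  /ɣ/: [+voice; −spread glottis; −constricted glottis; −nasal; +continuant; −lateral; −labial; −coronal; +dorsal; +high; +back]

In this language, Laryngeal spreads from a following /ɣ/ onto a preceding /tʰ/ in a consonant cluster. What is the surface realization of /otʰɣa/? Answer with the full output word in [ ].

[odɣa]

Laryngeal immediately or transitively dominates [voice], [spread glottis], [constricted glottis].
The target acquires /ɣ/'s values for everything under Laryngeal — [+voice], [−spread glottis], [−constricted glottis] — while keeping its own [nasal], [continuant], [lateral], ….
This feature bundle is that of [d], so /otʰɣa/ surfaces as [odɣa].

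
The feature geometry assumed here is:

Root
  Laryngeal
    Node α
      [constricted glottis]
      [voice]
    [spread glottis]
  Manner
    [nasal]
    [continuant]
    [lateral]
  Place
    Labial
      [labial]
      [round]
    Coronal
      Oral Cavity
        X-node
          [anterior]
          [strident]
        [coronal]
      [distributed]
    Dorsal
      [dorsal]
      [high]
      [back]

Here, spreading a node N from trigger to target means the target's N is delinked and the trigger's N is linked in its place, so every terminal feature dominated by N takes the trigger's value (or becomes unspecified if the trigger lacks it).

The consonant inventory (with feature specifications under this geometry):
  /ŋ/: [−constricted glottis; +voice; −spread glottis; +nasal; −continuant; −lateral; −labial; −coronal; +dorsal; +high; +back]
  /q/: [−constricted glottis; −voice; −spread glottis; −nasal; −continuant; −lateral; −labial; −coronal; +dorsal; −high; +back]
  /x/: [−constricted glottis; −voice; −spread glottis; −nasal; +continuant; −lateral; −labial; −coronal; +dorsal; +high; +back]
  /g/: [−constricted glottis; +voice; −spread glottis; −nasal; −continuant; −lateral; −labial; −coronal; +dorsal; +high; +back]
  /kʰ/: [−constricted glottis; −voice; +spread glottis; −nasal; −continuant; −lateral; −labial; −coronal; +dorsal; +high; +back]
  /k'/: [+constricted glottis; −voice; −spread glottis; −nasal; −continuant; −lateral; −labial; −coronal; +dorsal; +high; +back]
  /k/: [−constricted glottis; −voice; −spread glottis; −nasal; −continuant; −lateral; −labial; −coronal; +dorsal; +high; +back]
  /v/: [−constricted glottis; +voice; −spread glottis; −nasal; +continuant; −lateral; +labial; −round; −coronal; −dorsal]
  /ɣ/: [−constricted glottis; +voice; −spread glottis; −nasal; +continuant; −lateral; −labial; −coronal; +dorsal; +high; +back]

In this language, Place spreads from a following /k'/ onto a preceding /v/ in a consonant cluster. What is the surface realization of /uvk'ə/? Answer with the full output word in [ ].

[uɣk'ə]

Terminals under Place in this geometry: [labial], [round], [anterior], [strident], [coronal], [distributed], [dorsal], [high], [back].
Spreading Place from /k'/ onto /v/ replaces those values with /k'/'s: [−labial], [−coronal], [+dorsal], [+high], [+back]. Features outside Place ([constricted glottis], [voice], [spread glottis], …) stay as in /v/.
Among the inventory, only /ɣ/ has exactly this specification, giving the surface form [uɣk'ə].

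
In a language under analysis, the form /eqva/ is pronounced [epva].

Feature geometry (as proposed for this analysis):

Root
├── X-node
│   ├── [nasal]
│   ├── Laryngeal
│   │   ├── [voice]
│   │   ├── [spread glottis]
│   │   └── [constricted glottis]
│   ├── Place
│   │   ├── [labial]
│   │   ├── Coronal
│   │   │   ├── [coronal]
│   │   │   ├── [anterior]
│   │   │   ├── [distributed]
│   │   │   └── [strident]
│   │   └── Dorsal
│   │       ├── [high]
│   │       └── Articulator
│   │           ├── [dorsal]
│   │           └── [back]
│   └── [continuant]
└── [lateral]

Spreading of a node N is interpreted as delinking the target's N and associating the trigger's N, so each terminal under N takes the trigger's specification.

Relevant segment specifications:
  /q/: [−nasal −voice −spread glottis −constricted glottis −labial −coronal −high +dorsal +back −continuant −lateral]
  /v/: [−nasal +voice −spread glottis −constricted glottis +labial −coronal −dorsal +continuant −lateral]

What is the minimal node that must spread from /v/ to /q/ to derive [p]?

/q/ and [p] differ in [labial], [dorsal], [high], [back]; every other specified feature is identical.
These terminals are all dominated by Place, and no proper subconstituent of Place covers them all; Place is their lowest common ancestor.
If Place spreads, every terminal under it takes /v/'s value, producing [p] as observed.
Since [voice], [continuant] are preserved even though /v/ disagrees there, no node above Place spread.

Place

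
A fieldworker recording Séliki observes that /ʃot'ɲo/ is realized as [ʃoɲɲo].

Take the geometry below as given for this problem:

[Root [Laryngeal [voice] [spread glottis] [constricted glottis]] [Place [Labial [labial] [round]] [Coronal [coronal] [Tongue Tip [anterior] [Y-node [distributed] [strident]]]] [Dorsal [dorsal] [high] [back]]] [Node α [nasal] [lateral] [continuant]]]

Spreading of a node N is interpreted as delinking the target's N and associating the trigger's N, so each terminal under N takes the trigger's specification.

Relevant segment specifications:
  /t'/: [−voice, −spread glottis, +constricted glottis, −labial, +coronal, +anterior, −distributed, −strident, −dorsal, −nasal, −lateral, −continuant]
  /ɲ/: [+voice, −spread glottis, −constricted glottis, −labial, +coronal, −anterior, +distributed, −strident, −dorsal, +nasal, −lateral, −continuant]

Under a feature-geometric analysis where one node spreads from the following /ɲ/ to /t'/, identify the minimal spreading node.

Root

Feature comparison: [voice], [constricted glottis], [nasal], [anterior], [distributed] differ between /t'/ and [ɲ]; the remaining terminals match.
These terminals are all dominated by Root, and no proper subconstituent of Root covers them all; Root is their lowest common ancestor.
Spreading Root from /ɲ/ overwrites each of those terminals with /ɲ/'s values, yielding exactly [ɲ].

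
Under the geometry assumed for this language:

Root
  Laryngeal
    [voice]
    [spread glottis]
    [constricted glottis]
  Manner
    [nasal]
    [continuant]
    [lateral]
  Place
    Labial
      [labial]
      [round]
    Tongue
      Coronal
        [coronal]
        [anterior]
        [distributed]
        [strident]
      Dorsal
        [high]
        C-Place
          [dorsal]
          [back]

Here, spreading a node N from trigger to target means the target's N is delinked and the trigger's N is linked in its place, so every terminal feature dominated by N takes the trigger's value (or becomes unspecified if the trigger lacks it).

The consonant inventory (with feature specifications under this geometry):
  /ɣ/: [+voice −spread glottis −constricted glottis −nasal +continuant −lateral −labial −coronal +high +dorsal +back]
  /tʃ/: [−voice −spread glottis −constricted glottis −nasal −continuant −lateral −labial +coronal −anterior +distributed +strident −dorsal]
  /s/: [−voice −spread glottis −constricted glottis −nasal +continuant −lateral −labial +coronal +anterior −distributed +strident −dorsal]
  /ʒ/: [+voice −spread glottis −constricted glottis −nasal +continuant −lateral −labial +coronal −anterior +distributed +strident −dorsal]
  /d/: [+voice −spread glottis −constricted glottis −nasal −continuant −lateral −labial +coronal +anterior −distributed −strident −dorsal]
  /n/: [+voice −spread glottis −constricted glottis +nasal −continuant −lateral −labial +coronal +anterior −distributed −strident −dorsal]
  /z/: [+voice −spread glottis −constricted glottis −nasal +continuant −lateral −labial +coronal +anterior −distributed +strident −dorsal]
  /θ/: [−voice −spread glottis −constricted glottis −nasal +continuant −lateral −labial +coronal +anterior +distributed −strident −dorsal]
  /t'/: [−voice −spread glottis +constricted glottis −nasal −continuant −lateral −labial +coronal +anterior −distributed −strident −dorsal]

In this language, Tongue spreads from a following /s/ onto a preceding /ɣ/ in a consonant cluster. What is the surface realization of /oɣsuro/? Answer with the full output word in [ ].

The Tongue node dominates the terminals [coronal], [anterior], [distributed], [strident], [high], [dorsal], [back].
The target acquires /s/'s values for everything under Tongue — [+coronal], [+anterior], [−distributed], [+strident], [−dorsal] — while keeping its own [voice], [spread glottis], [constricted glottis], ….
This feature bundle is that of [z], so /oɣsuro/ surfaces as [ozsuro].

[ozsuro]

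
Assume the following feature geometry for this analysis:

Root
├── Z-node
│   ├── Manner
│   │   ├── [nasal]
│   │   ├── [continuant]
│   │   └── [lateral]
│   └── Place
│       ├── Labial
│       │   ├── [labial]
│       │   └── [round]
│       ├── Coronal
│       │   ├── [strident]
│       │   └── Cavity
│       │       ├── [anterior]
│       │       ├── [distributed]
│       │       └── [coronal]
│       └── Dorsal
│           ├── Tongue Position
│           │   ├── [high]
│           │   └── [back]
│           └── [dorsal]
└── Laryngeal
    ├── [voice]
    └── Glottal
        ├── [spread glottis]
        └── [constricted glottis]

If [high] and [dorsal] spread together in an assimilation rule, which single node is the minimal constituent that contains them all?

Dorsal

[high] is immediately dominated by Tongue Position.
[dorsal] is immediately dominated by Dorsal.
The listed terminals split across distinct daughters of Dorsal, so Dorsal itself is the smallest node containing them all.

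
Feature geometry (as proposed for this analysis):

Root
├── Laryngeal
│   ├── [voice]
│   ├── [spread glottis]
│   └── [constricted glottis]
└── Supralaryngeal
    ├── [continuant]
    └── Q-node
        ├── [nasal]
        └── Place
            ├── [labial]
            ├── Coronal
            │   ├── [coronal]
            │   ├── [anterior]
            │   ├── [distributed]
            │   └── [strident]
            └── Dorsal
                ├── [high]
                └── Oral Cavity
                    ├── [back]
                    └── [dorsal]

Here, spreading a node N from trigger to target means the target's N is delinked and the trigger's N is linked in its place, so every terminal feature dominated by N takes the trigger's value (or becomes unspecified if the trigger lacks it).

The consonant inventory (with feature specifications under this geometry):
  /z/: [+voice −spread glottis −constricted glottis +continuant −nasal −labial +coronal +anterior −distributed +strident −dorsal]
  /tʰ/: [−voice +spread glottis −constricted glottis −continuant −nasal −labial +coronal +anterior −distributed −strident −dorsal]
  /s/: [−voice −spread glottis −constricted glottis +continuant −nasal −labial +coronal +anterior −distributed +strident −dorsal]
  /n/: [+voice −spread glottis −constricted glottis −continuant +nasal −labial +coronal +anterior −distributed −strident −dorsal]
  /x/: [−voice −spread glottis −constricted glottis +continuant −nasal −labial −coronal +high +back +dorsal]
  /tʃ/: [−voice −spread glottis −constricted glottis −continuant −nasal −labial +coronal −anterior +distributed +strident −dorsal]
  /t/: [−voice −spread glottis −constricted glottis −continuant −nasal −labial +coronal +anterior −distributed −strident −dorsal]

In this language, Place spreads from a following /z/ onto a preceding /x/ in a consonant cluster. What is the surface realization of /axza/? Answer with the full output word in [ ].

The Place node dominates the terminals [labial], [coronal], [anterior], [distributed], [strident], [high], [back], [dorsal].
Spreading Place from /z/ onto /x/ replaces those values with /z/'s: [−labial], [+coronal], [+anterior], [−distributed], [+strident], [−dorsal]. Features outside Place ([voice], [spread glottis], [constricted glottis], …) stay as in /x/.
This feature bundle is that of [s], so /axza/ surfaces as [asza].

[asza]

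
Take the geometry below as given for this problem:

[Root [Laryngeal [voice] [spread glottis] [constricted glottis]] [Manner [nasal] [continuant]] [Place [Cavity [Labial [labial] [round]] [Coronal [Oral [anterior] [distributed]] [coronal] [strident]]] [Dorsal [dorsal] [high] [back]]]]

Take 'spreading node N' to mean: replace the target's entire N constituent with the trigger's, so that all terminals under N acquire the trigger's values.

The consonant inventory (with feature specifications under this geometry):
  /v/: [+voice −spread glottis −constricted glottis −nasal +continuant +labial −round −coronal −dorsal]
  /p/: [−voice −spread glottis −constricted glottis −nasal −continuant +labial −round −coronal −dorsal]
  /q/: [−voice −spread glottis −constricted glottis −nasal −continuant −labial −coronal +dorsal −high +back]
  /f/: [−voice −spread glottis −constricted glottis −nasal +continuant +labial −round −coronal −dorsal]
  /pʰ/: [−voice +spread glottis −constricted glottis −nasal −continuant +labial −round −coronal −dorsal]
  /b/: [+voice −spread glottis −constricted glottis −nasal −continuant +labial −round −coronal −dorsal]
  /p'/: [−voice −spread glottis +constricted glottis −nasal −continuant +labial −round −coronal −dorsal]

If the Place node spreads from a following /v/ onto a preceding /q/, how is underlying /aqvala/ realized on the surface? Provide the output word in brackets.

[apvala]

The Place node dominates the terminals [labial], [round], [anterior], [distributed], [coronal], [strident], [dorsal], [high], [back].
Spreading Place from /v/ onto /q/ replaces those values with /v/'s: [+labial], [−round], [−coronal], [−dorsal]. Features outside Place ([voice], [spread glottis], [constricted glottis], …) stay as in /q/.
The resulting bundle matches /p/ in the inventory; substituting it for /q/ gives [apvala].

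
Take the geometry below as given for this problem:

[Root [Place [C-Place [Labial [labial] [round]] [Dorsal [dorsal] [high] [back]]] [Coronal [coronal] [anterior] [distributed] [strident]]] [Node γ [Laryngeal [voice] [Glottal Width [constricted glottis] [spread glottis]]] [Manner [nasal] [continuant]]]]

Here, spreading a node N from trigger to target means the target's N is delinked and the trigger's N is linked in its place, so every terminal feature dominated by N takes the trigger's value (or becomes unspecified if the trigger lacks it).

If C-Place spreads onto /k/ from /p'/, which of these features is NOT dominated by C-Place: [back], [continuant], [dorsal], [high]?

The terminals dominated by C-Place are [labial], [round], [dorsal], [high], [back].
[high], [back], [dorsal] all lie under C-Place, so they are overwritten when C-Place spreads.
[continuant] is not within the C-Place subtree (it hangs from Manner), so /k/'s [continuant] value survives.

[continuant]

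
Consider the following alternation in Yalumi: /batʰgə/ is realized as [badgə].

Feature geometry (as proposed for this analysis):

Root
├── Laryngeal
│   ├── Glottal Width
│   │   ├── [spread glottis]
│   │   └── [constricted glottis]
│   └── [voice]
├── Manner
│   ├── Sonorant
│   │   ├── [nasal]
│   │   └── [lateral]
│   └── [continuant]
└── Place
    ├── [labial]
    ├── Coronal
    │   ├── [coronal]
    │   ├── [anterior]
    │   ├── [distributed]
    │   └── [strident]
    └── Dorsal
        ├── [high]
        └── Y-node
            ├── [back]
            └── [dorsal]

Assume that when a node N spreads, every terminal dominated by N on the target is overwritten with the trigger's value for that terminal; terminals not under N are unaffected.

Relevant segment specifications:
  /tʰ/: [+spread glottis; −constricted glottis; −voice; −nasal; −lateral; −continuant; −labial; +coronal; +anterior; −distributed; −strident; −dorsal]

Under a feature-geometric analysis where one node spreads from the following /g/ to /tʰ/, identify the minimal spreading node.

Laryngeal

Comparing /tʰ/ with its surface form [d], the features that change are [voice], [spread glottis].
In this geometry the lowest node dominating all of them is Laryngeal: every daughter of Laryngeal dominates only a proper subset, so no lower node suffices.
If Laryngeal spreads, every terminal under it takes /g/'s value, producing [d] as observed.
Since [dorsal], [coronal] are preserved even though /g/ disagrees there, no node above Laryngeal spread.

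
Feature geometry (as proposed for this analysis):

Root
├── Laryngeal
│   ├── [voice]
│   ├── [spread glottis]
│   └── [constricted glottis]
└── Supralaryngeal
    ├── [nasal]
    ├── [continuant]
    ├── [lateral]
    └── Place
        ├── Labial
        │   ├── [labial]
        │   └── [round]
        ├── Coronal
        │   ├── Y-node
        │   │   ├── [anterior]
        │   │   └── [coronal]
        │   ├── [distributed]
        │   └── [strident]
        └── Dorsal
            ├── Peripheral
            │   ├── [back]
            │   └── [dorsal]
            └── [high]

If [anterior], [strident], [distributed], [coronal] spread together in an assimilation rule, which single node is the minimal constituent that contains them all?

Coronal

[anterior] is immediately dominated by Y-node.
[strident] is immediately dominated by Coronal.
[distributed] is immediately dominated by Coronal.
[coronal] is immediately dominated by Y-node.
The listed terminals split across distinct daughters of Coronal, so Coronal itself is the smallest node containing them all.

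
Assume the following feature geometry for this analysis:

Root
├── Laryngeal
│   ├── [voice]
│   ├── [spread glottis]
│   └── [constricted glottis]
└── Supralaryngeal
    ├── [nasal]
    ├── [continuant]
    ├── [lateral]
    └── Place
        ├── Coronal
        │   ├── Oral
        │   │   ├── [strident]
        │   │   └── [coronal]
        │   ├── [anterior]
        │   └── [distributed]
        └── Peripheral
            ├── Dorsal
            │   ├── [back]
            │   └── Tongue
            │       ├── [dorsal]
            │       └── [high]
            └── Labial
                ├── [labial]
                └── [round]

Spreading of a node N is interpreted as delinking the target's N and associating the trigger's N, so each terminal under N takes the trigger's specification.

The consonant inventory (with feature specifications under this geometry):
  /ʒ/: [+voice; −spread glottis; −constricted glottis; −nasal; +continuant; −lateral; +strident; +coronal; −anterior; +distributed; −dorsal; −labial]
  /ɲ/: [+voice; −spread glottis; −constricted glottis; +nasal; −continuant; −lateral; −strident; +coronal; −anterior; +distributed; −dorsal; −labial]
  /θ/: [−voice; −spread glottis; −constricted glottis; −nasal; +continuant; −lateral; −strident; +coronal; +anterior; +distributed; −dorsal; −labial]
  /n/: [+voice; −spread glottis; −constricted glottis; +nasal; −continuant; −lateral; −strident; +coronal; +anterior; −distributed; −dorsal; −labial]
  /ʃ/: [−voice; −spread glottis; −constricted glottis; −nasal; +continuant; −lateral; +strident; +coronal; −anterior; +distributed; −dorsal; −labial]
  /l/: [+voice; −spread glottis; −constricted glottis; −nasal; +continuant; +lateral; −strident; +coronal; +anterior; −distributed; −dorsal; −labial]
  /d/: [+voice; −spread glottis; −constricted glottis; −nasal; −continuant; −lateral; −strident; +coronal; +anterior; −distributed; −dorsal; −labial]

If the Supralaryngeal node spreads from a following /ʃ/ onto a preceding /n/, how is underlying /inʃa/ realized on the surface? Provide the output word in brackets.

[iʒʃa]

Terminals under Supralaryngeal in this geometry: [nasal], [continuant], [lateral], [strident], [coronal], [anterior], [distributed], [back], [dorsal], [high], [labial], [round].
After delinking /n/'s Supralaryngeal and linking /ʃ/'s, the affected terminals become [−nasal], [+continuant], [−lateral], [+strident], [+coronal], [−anterior], [+distributed], [−dorsal], [−labial]; [voice], [spread glottis], [constricted glottis] (outside Supralaryngeal) are retained from /n/.
The resulting bundle matches /ʒ/ in the inventory; substituting it for /n/ gives [iʒʃa].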